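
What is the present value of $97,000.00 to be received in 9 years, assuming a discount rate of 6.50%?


Present value formula: PV = FV / (1 + r)^t
PV = $97,000.00 / (1 + 0.065)^9
PV = $97,000.00 / 1.7625704
PV = $55,033.26

PV = FV / (1 + r)^t = $55,033.26


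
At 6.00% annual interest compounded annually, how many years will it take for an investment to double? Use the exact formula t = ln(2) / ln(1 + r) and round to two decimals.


Doubling condition: (1 + r)^t = 2
Take ln of both sides: t × ln(1 + r) = ln(2)
t = ln(2) / ln(1 + r)
t = 0.693147 / 0.058269
t = 11.90

t = ln(2) / ln(1 + r) = 11.90 years


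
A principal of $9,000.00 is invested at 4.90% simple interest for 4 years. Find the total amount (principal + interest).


Total amount formula: A = P(1 + rt) = P + P·r·t
Interest: I = P × r × t = $9,000.00 × 0.049 × 4 = $1,764.00
A = P + I = $9,000.00 + $1,764.00 = $10,764.00

A = P + I = P(1 + rt) = $10,764.00


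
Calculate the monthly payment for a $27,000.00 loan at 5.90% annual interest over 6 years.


Loan payment formula: PMT = PV × r / (1 − (1 + r)^(−n))
Monthly rate r = 0.059/12 ≈ 0.00491667, n = 72 months
Denominator: 1 − (1 + 0.059/12)^(−72) = 0.297516
PMT = $27,000.00 × (0.059/12) / 0.297516
PMT = $446.19 per month

PMT = PV × r / (1-(1+r)^(-n)) = $446.19/month


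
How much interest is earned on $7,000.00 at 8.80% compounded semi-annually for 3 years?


Compound interest earned = final amount − principal.
A = P(1 + r/n)^(nt) = $7,000.00 × (1 + 0.088/2)^(2 × 3) = $9,063.61
Interest = A − P = $9,063.61 − $7,000.00 = $2,063.61

Interest = A - P = $2,063.61


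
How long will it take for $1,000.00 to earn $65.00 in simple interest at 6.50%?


Rearrange the simple interest formula for t:
I = P × r × t  ⇒  t = I / (P × r)
t = $65.00 / ($1,000.00 × 0.065)
t = 1

t = I/(P×r) = 1 year


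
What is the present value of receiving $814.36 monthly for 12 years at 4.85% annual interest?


Present value of an ordinary annuity: PV = PMT × (1 − (1 + r)^(−n)) / r
Monthly rate r = 0.0485/12 ≈ 0.00404167, n = 144
PV = $814.36 × (1 − (1 + 0.0485/12)^(−144)) / (0.0485/12)
PV = $814.36 × 109.005649
PV = $88,769.84

PV = PMT × (1-(1+r)^(-n))/r = $88,769.84


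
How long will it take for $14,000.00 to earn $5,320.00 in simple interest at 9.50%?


Rearrange the simple interest formula for t:
I = P × r × t  ⇒  t = I / (P × r)
t = $5,320.00 / ($14,000.00 × 0.095)
t = 4

t = I/(P×r) = 4 years


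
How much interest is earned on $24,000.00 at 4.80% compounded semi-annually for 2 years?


Compound interest earned = final amount − principal.
A = P(1 + r/n)^(nt) = $24,000.00 × (1 + 0.048/2)^(2 × 2) = $26,388.28
Interest = A − P = $26,388.28 − $24,000.00 = $2,388.28

Interest = A - P = $2,388.28


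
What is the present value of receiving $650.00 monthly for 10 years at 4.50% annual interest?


Present value of an ordinary annuity: PV = PMT × (1 − (1 + r)^(−n)) / r
Monthly rate r = 0.045/12 = 0.00375, n = 120
PV = $650.00 × (1 − (1 + 0.045/12)^(−120)) / (0.045/12)
PV = $650.00 × 96.489324
PV = $62,718.06

PV = PMT × (1-(1+r)^(-n))/r = $62,718.06


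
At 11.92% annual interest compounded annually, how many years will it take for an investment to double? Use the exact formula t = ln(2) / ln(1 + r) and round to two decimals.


Doubling condition: (1 + r)^t = 2
Take ln of both sides: t × ln(1 + r) = ln(2)
t = ln(2) / ln(1 + r)
t = 0.693147 / 0.112614
t = 6.16

t = ln(2) / ln(1 + r) = 6.16 years


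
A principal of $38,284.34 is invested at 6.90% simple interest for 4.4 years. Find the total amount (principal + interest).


Total amount formula: A = P(1 + rt) = P + P·r·t
Interest: I = P × r × t = $38,284.34 × 0.069 × 4.4 = $11,623.13
A = P + I = $38,284.34 + $11,623.13 = $49,907.47

A = P + I = P(1 + rt) = $49,907.47


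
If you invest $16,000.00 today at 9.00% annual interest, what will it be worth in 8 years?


Future value formula: FV = PV × (1 + r)^t
FV = $16,000.00 × (1 + 0.09)^8
FV = $16,000.00 × 1.9925626
FV = $31,881.00

FV = PV × (1 + r)^t = $31,881.00


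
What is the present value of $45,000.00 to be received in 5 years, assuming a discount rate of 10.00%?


Present value formula: PV = FV / (1 + r)^t
PV = $45,000.00 / (1 + 0.1)^5
PV = $45,000.00 / 1.610510
PV = $27,941.46

PV = FV / (1 + r)^t = $27,941.46


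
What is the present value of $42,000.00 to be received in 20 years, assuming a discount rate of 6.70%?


Present value formula: PV = FV / (1 + r)^t
PV = $42,000.00 / (1 + 0.067)^20
PV = $42,000.00 / 3.658376
PV = $11,480.50

PV = FV / (1 + r)^t = $11,480.50


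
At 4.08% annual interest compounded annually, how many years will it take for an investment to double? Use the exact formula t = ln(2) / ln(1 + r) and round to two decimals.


Doubling condition: (1 + r)^t = 2
Take ln of both sides: t × ln(1 + r) = ln(2)
t = ln(2) / ln(1 + r)
t = 0.693147 / 0.039990
t = 17.33

t = ln(2) / ln(1 + r) = 17.33 years


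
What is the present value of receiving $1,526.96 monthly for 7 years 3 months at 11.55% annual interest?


Present value of an ordinary annuity: PV = PMT × (1 − (1 + r)^(−n)) / r
Monthly rate r = 0.1155/12 = 0.009625, n = 87
PV = $1,526.96 × (1 − (1 + 0.1155/12)^(−87)) / (0.1155/12)
PV = $1,526.96 × 58.744735
PV = $89,700.86

PV = PMT × (1-(1+r)^(-n))/r = $89,700.86


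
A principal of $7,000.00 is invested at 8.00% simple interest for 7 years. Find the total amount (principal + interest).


Total amount formula: A = P(1 + rt) = P + P·r·t
Interest: I = P × r × t = $7,000.00 × 0.08 × 7 = $3,920.00
A = P + I = $7,000.00 + $3,920.00 = $10,920.00

A = P + I = P(1 + rt) = $10,920.00


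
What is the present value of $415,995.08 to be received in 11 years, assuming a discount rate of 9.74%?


Present value formula: PV = FV / (1 + r)^t
PV = $415,995.08 / (1 + 0.0974)^11
PV = $415,995.08 / 2.7798062
PV = $149,648.95

PV = FV / (1 + r)^t = $149,648.95


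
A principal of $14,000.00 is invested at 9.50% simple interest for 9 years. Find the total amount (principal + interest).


Total amount formula: A = P(1 + rt) = P + P·r·t
Interest: I = P × r × t = $14,000.00 × 0.095 × 9 = $11,970.00
A = P + I = $14,000.00 + $11,970.00 = $25,970.00

A = P + I = P(1 + rt) = $25,970.00


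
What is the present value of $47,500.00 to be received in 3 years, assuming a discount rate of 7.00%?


Present value formula: PV = FV / (1 + r)^t
PV = $47,500.00 / (1 + 0.07)^3
PV = $47,500.00 / 1.225043
PV = $38,774.15

PV = FV / (1 + r)^t = $38,774.15


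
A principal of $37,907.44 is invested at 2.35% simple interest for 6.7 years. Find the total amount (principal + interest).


Total amount formula: A = P(1 + rt) = P + P·r·t
Interest: I = P × r × t = $37,907.44 × 0.0235 × 6.7 = $5,968.53
A = P + I = $37,907.44 + $5,968.53 = $43,875.97

A = P + I = P(1 + rt) = $43,875.97


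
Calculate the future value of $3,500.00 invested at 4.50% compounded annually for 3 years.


Compound interest formula: A = P(1 + r/n)^(nt)
A = $3,500.00 × (1 + 0.045/1)^(1 × 3)
Growth factor: (1 + 0.045/1)^3 = 1.141166
A = $3,500.00 × 1.141166
A = $3,994.08

A = P(1 + r/n)^(nt) = $3,994.08


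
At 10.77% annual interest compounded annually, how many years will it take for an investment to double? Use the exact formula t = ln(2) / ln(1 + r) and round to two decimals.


Doubling condition: (1 + r)^t = 2
Take ln of both sides: t × ln(1 + r) = ln(2)
t = ln(2) / ln(1 + r)
t = 0.693147 / 0.102286
t = 6.78

t = ln(2) / ln(1 + r) = 6.78 years


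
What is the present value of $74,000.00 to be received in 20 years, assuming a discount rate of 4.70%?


Present value formula: PV = FV / (1 + r)^t
PV = $74,000.00 / (1 + 0.047)^20
PV = $74,000.00 / 2.505726
PV = $29,532.36

PV = FV / (1 + r)^t = $29,532.36


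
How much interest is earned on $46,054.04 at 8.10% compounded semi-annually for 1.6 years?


Compound interest earned = final amount − principal.
A = P(1 + r/n)^(nt) = $46,054.04 × (1 + 0.081/2)^(2 × 1.6) = $52,292.86
Interest = A − P = $52,292.86 − $46,054.04 = $6,238.82

Interest = A - P = $6,238.82


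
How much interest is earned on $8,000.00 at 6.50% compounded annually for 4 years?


Compound interest earned = final amount − principal.
A = P(1 + r/n)^(nt) = $8,000.00 × (1 + 0.065/1)^(1 × 4) = $10,291.73
Interest = A − P = $10,291.73 − $8,000.00 = $2,291.73

Interest = A - P = $2,291.73


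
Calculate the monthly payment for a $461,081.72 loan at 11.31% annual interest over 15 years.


Loan payment formula: PMT = PV × r / (1 − (1 + r)^(−n))
Monthly rate r = 0.1131/12 = 0.009425, n = 180 months
Denominator: 1 − (1 + 0.1131/12)^(−180) = 0.815214
PMT = $461,081.72 × (0.1131/12) / 0.815214
PMT = $5,330.74 per month

PMT = PV × r / (1-(1+r)^(-n)) = $5,330.74/month


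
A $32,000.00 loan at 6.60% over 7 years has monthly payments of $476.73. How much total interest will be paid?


Total paid over the life of the loan = PMT × n.
Total paid = $476.73 × 84 = $40,045.32
Total interest = total paid − principal = $40,045.32 − $32,000.00 = $8,045.32

Total interest = (PMT × n) - PV = $8,045.32


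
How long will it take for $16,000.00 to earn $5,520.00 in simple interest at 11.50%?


Rearrange the simple interest formula for t:
I = P × r × t  ⇒  t = I / (P × r)
t = $5,520.00 / ($16,000.00 × 0.115)
t = 3

t = I/(P×r) = 3 years


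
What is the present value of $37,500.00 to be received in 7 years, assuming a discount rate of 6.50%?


Present value formula: PV = FV / (1 + r)^t
PV = $37,500.00 / (1 + 0.065)^7
PV = $37,500.00 / 1.553987
PV = $24,131.48

PV = FV / (1 + r)^t = $24,131.48


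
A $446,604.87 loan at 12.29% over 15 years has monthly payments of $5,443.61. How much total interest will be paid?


Total paid over the life of the loan = PMT × n.
Total paid = $5,443.61 × 180 = $979,849.80
Total interest = total paid − principal = $979,849.80 − $446,604.87 = $533,244.93

Total interest = (PMT × n) - PV = $533,244.93


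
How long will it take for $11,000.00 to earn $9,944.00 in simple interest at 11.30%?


Rearrange the simple interest formula for t:
I = P × r × t  ⇒  t = I / (P × r)
t = $9,944.00 / ($11,000.00 × 0.113)
t = 8

t = I/(P×r) = 8 years


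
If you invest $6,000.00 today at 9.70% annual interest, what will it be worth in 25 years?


Future value formula: FV = PV × (1 + r)^t
FV = $6,000.00 × (1 + 0.097)^25
FV = $6,000.00 × 10.119655
FV = $60,717.93

FV = PV × (1 + r)^t = $60,717.93


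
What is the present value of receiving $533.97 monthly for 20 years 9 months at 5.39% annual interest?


Present value of an ordinary annuity: PV = PMT × (1 − (1 + r)^(−n)) / r
Monthly rate r = 0.0539/12 ≈ 0.00449167, n = 249
PV = $533.97 × (1 − (1 + 0.0539/12)^(−249)) / (0.0539/12)
PV = $533.97 × 149.696436
PV = $79,933.41

PV = PMT × (1-(1+r)^(-n))/r = $79,933.41


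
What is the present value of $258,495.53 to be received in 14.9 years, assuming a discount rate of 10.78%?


Present value formula: PV = FV / (1 + r)^t
PV = $258,495.53 / (1 + 0.1078)^14.9
PV = $258,495.53 / 4.596998
PV = $56,231.38

PV = FV / (1 + r)^t = $56,231.38


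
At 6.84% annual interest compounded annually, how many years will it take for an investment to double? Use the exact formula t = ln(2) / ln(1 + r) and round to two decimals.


Doubling condition: (1 + r)^t = 2
Take ln of both sides: t × ln(1 + r) = ln(2)
t = ln(2) / ln(1 + r)
t = 0.693147 / 0.066162
t = 10.48

t = ln(2) / ln(1 + r) = 10.48 years


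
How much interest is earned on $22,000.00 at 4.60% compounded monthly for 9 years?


Compound interest earned = final amount − principal.
A = P(1 + r/n)^(nt) = $22,000.00 × (1 + 0.046/12)^(12 × 9) = $33,256.52
Interest = A − P = $33,256.52 − $22,000.00 = $11,256.52

Interest = A - P = $11,256.52


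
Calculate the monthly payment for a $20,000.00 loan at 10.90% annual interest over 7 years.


Loan payment formula: PMT = PV × r / (1 − (1 + r)^(−n))
Monthly rate r = 0.109/12 ≈ 0.00908333, n = 84 months
Denominator: 1 − (1 + 0.109/12)^(−84) = 0.532126
PMT = $20,000.00 × (0.109/12) / 0.532126
PMT = $341.40 per month

PMT = PV × r / (1-(1+r)^(-n)) = $341.40/month


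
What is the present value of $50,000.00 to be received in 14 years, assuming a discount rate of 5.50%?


Present value formula: PV = FV / (1 + r)^t
PV = $50,000.00 / (1 + 0.055)^14
PV = $50,000.00 / 2.116091
PV = $23,628.47

PV = FV / (1 + r)^t = $23,628.47


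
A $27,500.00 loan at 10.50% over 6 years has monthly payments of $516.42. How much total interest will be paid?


Total paid over the life of the loan = PMT × n.
Total paid = $516.42 × 72 = $37,182.24
Total interest = total paid − principal = $37,182.24 − $27,500.00 = $9,682.24

Total interest = (PMT × n) - PV = $9,682.24


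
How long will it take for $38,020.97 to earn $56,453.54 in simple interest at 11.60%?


Rearrange the simple interest formula for t:
I = P × r × t  ⇒  t = I / (P × r)
t = $56,453.54 / ($38,020.97 × 0.116)
t = 12.8

t = I/(P×r) = 12.8 years


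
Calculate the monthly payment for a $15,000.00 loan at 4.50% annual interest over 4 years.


Loan payment formula: PMT = PV × r / (1 − (1 + r)^(−n))
Monthly rate r = 0.045/12 = 0.00375, n = 48 months
Denominator: 1 − (1 + 0.045/12)^(−48) = 0.164449
PMT = $15,000.00 × (0.045/12) / 0.164449
PMT = $342.05 per month

PMT = PV × r / (1-(1+r)^(-n)) = $342.05/month


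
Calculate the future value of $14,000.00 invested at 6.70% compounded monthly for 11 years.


Compound interest formula: A = P(1 + r/n)^(nt)
A = $14,000.00 × (1 + 0.067/12)^(12 × 11)
Growth factor: (1 + 0.067/12)^132 = 2.085378
A = $14,000.00 × 2.085378
A = $29,195.29

A = P(1 + r/n)^(nt) = $29,195.29


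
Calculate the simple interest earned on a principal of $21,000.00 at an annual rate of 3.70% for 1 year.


Simple interest formula: I = P × r × t
I = $21,000.00 × 0.037 × 1
I = $777.00

I = P × r × t = $777.00


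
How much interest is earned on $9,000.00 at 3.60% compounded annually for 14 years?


Compound interest earned = final amount − principal.
A = P(1 + r/n)^(nt) = $9,000.00 × (1 + 0.036/1)^(1 × 14) = $14,766.55
Interest = A − P = $14,766.55 − $9,000.00 = $5,766.55

Interest = A - P = $5,766.55


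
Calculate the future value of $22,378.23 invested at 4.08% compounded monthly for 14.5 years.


Compound interest formula: A = P(1 + r/n)^(nt)
A = $22,378.23 × (1 + 0.0408/12)^(12 × 14.5)
Growth factor: (1 + 0.0408/12)^174 = 1.805065
A = $22,378.23 × 1.805065
A = $40,394.16

A = P(1 + r/n)^(nt) = $40,394.16


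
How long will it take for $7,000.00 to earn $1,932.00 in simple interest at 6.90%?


Rearrange the simple interest formula for t:
I = P × r × t  ⇒  t = I / (P × r)
t = $1,932.00 / ($7,000.00 × 0.069)
t = 4

t = I/(P×r) = 4 years


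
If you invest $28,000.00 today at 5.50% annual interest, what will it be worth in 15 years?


Future value formula: FV = PV × (1 + r)^t
FV = $28,000.00 × (1 + 0.055)^15
FV = $28,000.00 × 2.2324765
FV = $62,509.34

FV = PV × (1 + r)^t = $62,509.34


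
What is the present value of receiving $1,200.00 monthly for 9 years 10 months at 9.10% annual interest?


Present value of an ordinary annuity: PV = PMT × (1 − (1 + r)^(−n)) / r
Monthly rate r = 0.091/12 ≈ 0.00758333, n = 118
PV = $1,200.00 × (1 − (1 + 0.091/12)^(−118)) / (0.091/12)
PV = $1,200.00 × 77.794593
PV = $93,353.51

PV = PMT × (1-(1+r)^(-n))/r = $93,353.51


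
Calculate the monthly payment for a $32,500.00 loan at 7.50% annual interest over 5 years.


Loan payment formula: PMT = PV × r / (1 − (1 + r)^(−n))
Monthly rate r = 0.075/12 = 0.00625, n = 60 months
Denominator: 1 − (1 + 0.075/12)^(−60) = 0.311908
PMT = $32,500.00 × (0.075/12) / 0.311908
PMT = $651.23 per month

PMT = PV × r / (1-(1+r)^(-n)) = $651.23/month


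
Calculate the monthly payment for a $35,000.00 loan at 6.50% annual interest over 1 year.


Loan payment formula: PMT = PV × r / (1 − (1 + r)^(−n))
Monthly rate r = 0.065/12 ≈ 0.00541667, n = 12 months
Denominator: 1 − (1 + 0.065/12)^(−12) = 0.0627682
PMT = $35,000.00 × (0.065/12) / 0.0627682
PMT = $3,020.37 per month

PMT = PV × r / (1-(1+r)^(-n)) = $3,020.37/month


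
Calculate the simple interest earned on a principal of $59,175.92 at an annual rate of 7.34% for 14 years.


Simple interest formula: I = P × r × t
I = $59,175.92 × 0.0734 × 14
I = $60,809.18

I = P × r × t = $60,809.18


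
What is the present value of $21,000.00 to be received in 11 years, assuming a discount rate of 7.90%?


Present value formula: PV = FV / (1 + r)^t
PV = $21,000.00 / (1 + 0.079)^11
PV = $21,000.00 / 2.308000
PV = $9,098.79

PV = FV / (1 + r)^t = $9,098.79


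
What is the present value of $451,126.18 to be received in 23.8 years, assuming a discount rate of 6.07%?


Present value formula: PV = FV / (1 + r)^t
PV = $451,126.18 / (1 + 0.0607)^23.8
PV = $451,126.18 / 4.0653987
PV = $110,967.27

PV = FV / (1 + r)^t = $110,967.27


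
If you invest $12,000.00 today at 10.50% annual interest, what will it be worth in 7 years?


Future value formula: FV = PV × (1 + r)^t
FV = $12,000.00 × (1 + 0.105)^7
FV = $12,000.00 × 2.0115737
FV = $24,138.88

FV = PV × (1 + r)^t = $24,138.88


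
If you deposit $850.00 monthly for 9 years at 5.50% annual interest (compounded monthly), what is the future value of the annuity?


Future value of an ordinary annuity: FV = PMT × ((1 + r)^n − 1) / r
Monthly rate r = 0.055/12 ≈ 0.00458333, n = 108
FV = $850.00 × ((1 + 0.055/12)^108 − 1) / (0.055/12)
FV = $850.00 × 139.340512
FV = $118,439.44

FV = PMT × ((1+r)^n - 1)/r = $118,439.44


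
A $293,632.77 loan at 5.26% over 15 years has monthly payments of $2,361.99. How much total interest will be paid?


Total paid over the life of the loan = PMT × n.
Total paid = $2,361.99 × 180 = $425,158.20
Total interest = total paid − principal = $425,158.20 − $293,632.77 = $131,525.43

Total interest = (PMT × n) - PV = $131,525.43


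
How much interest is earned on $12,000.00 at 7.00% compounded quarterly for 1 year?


Compound interest earned = final amount − principal.
A = P(1 + r/n)^(nt) = $12,000.00 × (1 + 0.07/4)^(4 × 1) = $12,862.31
Interest = A − P = $12,862.31 − $12,000.00 = $862.31

Interest = A - P = $862.31


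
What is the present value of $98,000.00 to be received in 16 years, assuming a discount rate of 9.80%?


Present value formula: PV = FV / (1 + r)^t
PV = $98,000.00 / (1 + 0.098)^16
PV = $98,000.00 / 4.463108
PV = $21,957.79

PV = FV / (1 + r)^t = $21,957.79


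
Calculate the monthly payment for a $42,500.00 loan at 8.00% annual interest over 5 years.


Loan payment formula: PMT = PV × r / (1 − (1 + r)^(−n))
Monthly rate r = 0.08/12 ≈ 0.00666667, n = 60 months
Denominator: 1 − (1 + 0.08/12)^(−60) = 0.328790
PMT = $42,500.00 × (0.08/12) / 0.328790
PMT = $861.75 per month

PMT = PV × r / (1-(1+r)^(-n)) = $861.75/month


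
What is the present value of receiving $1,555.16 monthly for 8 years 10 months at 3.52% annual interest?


Present value of an ordinary annuity: PV = PMT × (1 − (1 + r)^(−n)) / r
Monthly rate r = 0.0352/12 ≈ 0.00293333, n = 106
PV = $1,555.16 × (1 − (1 + 0.0352/12)^(−106)) / (0.0352/12)
PV = $1,555.16 × 90.989893
PV = $141,503.84

PV = PMT × (1-(1+r)^(-n))/r = $141,503.84


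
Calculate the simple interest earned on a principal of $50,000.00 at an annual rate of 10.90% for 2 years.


Simple interest formula: I = P × r × t
I = $50,000.00 × 0.109 × 2
I = $10,900.00

I = P × r × t = $10,900.00


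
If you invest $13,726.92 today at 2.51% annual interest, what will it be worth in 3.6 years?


Future value formula: FV = PV × (1 + r)^t
FV = $13,726.92 × (1 + 0.0251)^3.6
FV = $13,726.92 × 1.093348
FV = $15,008.30

FV = PV × (1 + r)^t = $15,008.30


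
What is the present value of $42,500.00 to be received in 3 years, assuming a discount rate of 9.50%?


Present value formula: PV = FV / (1 + r)^t
PV = $42,500.00 / (1 + 0.095)^3
PV = $42,500.00 / 1.3129324
PV = $32,370.29

PV = FV / (1 + r)^t = $32,370.29


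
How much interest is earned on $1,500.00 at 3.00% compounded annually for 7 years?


Compound interest earned = final amount − principal.
A = P(1 + r/n)^(nt) = $1,500.00 × (1 + 0.03/1)^(1 × 7) = $1,844.81
Interest = A − P = $1,844.81 − $1,500.00 = $344.81

Interest = A - P = $344.81


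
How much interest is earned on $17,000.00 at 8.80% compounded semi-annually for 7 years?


Compound interest earned = final amount − principal.
A = P(1 + r/n)^(nt) = $17,000.00 × (1 + 0.088/2)^(2 × 7) = $31,063.89
Interest = A − P = $31,063.89 − $17,000.00 = $14,063.89

Interest = A - P = $14,063.89


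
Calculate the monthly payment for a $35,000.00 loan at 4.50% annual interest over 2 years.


Loan payment formula: PMT = PV × r / (1 − (1 + r)^(−n))
Monthly rate r = 0.045/12 = 0.00375, n = 24 months
Denominator: 1 − (1 + 0.045/12)^(−24) = 0.085915
PMT = $35,000.00 × (0.045/12) / 0.085915
PMT = $1,527.67 per month

PMT = PV × r / (1-(1+r)^(-n)) = $1,527.67/month


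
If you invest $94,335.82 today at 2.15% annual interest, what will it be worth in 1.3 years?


Future value formula: FV = PV × (1 + r)^t
FV = $94,335.82 × (1 + 0.0215)^1.3
FV = $94,335.82 × 1.0280397
FV = $96,980.97

FV = PV × (1 + r)^t = $96,980.97


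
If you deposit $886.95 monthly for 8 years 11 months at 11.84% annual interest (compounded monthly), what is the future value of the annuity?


Future value of an ordinary annuity: FV = PMT × ((1 + r)^n − 1) / r
Monthly rate r = 0.1184/12 ≈ 0.00986667, n = 107
FV = $886.95 × ((1 + 0.1184/12)^107 − 1) / (0.1184/12)
FV = $886.95 × 188.437414
FV = $167,134.56

FV = PMT × ((1+r)^n - 1)/r = $167,134.56


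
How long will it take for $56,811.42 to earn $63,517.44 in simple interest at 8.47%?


Rearrange the simple interest formula for t:
I = P × r × t  ⇒  t = I / (P × r)
t = $63,517.44 / ($56,811.42 × 0.0847)
t = 13.2

t = I/(P×r) = 13.2 years


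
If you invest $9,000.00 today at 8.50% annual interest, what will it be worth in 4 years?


Future value formula: FV = PV × (1 + r)^t
FV = $9,000.00 × (1 + 0.085)^4
FV = $9,000.00 × 1.385859
FV = $12,472.73

FV = PV × (1 + r)^t = $12,472.73


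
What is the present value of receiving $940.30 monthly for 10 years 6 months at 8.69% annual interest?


Present value of an ordinary annuity: PV = PMT × (1 − (1 + r)^(−n)) / r
Monthly rate r = 0.0869/12 ≈ 0.00724167, n = 126
PV = $940.30 × (1 − (1 + 0.0869/12)^(−126)) / (0.0869/12)
PV = $940.30 × 82.458688
PV = $77,535.90

PV = PMT × (1-(1+r)^(-n))/r = $77,535.90


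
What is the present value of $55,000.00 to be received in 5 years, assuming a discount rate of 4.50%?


Present value formula: PV = FV / (1 + r)^t
PV = $55,000.00 / (1 + 0.045)^5
PV = $55,000.00 / 1.246182
PV = $44,134.81

PV = FV / (1 + r)^t = $44,134.81


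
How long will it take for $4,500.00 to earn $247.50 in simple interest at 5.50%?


Rearrange the simple interest formula for t:
I = P × r × t  ⇒  t = I / (P × r)
t = $247.50 / ($4,500.00 × 0.055)
t = 1

t = I/(P×r) = 1 year


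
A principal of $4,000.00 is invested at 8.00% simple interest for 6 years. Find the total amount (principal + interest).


Total amount formula: A = P(1 + rt) = P + P·r·t
Interest: I = P × r × t = $4,000.00 × 0.08 × 6 = $1,920.00
A = P + I = $4,000.00 + $1,920.00 = $5,920.00

A = P + I = P(1 + rt) = $5,920.00


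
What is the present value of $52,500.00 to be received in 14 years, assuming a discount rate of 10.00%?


Present value formula: PV = FV / (1 + r)^t
PV = $52,500.00 / (1 + 0.1)^14
PV = $52,500.00 / 3.797498
PV = $13,824.89

PV = FV / (1 + r)^t = $13,824.89


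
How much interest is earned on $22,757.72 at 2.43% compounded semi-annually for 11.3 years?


Compound interest earned = final amount − principal.
A = P(1 + r/n)^(nt) = $22,757.72 × (1 + 0.0243/2)^(2 × 11.3) = $29,899.44
Interest = A − P = $29,899.44 − $22,757.72 = $7,141.72

Interest = A - P = $7,141.72


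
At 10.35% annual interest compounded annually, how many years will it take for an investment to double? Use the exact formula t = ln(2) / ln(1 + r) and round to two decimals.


Doubling condition: (1 + r)^t = 2
Take ln of both sides: t × ln(1 + r) = ln(2)
t = ln(2) / ln(1 + r)
t = 0.693147 / 0.098487
t = 7.04

t = ln(2) / ln(1 + r) = 7.04 years


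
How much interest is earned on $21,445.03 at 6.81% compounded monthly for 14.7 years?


Compound interest earned = final amount − principal.
A = P(1 + r/n)^(nt) = $21,445.03 × (1 + 0.0681/12)^(12 × 14.7) = $58,191.14
Interest = A − P = $58,191.14 − $21,445.03 = $36,746.11

Interest = A - P = $36,746.11


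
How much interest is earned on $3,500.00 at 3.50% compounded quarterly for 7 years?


Compound interest earned = final amount − principal.
A = P(1 + r/n)^(nt) = $3,500.00 × (1 + 0.035/4)^(4 × 7) = $4,466.91
Interest = A − P = $4,466.91 − $3,500.00 = $966.91

Interest = A - P = $966.91


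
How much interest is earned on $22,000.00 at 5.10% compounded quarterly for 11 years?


Compound interest earned = final amount − principal.
A = P(1 + r/n)^(nt) = $22,000.00 × (1 + 0.051/4)^(4 × 11) = $38,416.85
Interest = A − P = $38,416.85 − $22,000.00 = $16,416.85

Interest = A - P = $16,416.85


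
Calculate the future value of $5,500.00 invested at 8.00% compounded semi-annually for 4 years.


Compound interest formula: A = P(1 + r/n)^(nt)
A = $5,500.00 × (1 + 0.08/2)^(2 × 4)
Growth factor: (1 + 0.08/2)^8 = 1.368569
A = $5,500.00 × 1.368569
A = $7,527.13

A = P(1 + r/n)^(nt) = $7,527.13


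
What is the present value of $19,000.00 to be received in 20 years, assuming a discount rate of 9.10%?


Present value formula: PV = FV / (1 + r)^t
PV = $19,000.00 / (1 + 0.091)^20
PV = $19,000.00 / 5.708145
PV = $3,328.58

PV = FV / (1 + r)^t = $3,328.58


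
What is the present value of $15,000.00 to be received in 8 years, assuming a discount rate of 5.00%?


Present value formula: PV = FV / (1 + r)^t
PV = $15,000.00 / (1 + 0.05)^8
PV = $15,000.00 / 1.477455
PV = $10,152.59

PV = FV / (1 + r)^t = $10,152.59


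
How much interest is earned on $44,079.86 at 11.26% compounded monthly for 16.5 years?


Compound interest earned = final amount − principal.
A = P(1 + r/n)^(nt) = $44,079.86 × (1 + 0.1126/12)^(12 × 16.5) = $280,126.28
Interest = A − P = $280,126.28 − $44,079.86 = $236,046.42

Interest = A - P = $236,046.42


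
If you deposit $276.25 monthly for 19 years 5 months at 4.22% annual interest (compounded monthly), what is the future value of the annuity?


Future value of an ordinary annuity: FV = PMT × ((1 + r)^n − 1) / r
Monthly rate r = 0.0422/12 ≈ 0.00351667, n = 233
FV = $276.25 × ((1 + 0.0422/12)^233 − 1) / (0.0422/12)
FV = $276.25 × 359.954761
FV = $99,437.50

FV = PMT × ((1+r)^n - 1)/r = $99,437.50


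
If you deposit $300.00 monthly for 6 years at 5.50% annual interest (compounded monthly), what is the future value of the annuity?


Future value of an ordinary annuity: FV = PMT × ((1 + r)^n − 1) / r
Monthly rate r = 0.055/12 ≈ 0.00458333, n = 72
FV = $300.00 × ((1 + 0.055/12)^72 − 1) / (0.055/12)
FV = $300.00 × 85.073412
FV = $25,522.02

FV = PMT × ((1+r)^n - 1)/r = $25,522.02


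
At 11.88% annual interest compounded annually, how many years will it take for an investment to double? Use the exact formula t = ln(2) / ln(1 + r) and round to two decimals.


Doubling condition: (1 + r)^t = 2
Take ln of both sides: t × ln(1 + r) = ln(2)
t = ln(2) / ln(1 + r)
t = 0.693147 / 0.112257
t = 6.17

t = ln(2) / ln(1 + r) = 6.17 years


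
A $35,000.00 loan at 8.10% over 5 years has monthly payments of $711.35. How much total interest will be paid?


Total paid over the life of the loan = PMT × n.
Total paid = $711.35 × 60 = $42,681.00
Total interest = total paid − principal = $42,681.00 − $35,000.00 = $7,681.00

Total interest = (PMT × n) - PV = $7,681.00


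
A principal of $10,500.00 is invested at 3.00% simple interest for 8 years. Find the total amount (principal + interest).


Total amount formula: A = P(1 + rt) = P + P·r·t
Interest: I = P × r × t = $10,500.00 × 0.03 × 8 = $2,520.00
A = P + I = $10,500.00 + $2,520.00 = $13,020.00

A = P + I = P(1 + rt) = $13,020.00


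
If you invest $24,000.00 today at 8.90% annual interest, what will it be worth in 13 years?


Future value formula: FV = PV × (1 + r)^t
FV = $24,000.00 × (1 + 0.089)^13
FV = $24,000.00 × 3.0294406
FV = $72,706.57

FV = PV × (1 + r)^t = $72,706.57


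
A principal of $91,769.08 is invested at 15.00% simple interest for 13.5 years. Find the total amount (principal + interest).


Total amount formula: A = P(1 + rt) = P + P·r·t
Interest: I = P × r × t = $91,769.08 × 0.15 × 13.5 = $185,832.39
A = P + I = $91,769.08 + $185,832.39 = $277,601.47

A = P + I = P(1 + rt) = $277,601.47


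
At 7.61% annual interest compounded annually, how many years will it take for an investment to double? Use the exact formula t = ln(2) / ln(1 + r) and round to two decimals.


Doubling condition: (1 + r)^t = 2
Take ln of both sides: t × ln(1 + r) = ln(2)
t = ln(2) / ln(1 + r)
t = 0.693147 / 0.073343
t = 9.45

t = ln(2) / ln(1 + r) = 9.45 years


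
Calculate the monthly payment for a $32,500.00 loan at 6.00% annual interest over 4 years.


Loan payment formula: PMT = PV × r / (1 − (1 + r)^(−n))
Monthly rate r = 0.06/12 = 0.005, n = 48 months
Denominator: 1 − (1 + 0.06/12)^(−48) = 0.212902
PMT = $32,500.00 × (0.06/12) / 0.212902
PMT = $763.26 per month

PMT = PV × r / (1-(1+r)^(-n)) = $763.26/month


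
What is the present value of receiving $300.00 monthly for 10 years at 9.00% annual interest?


Present value of an ordinary annuity: PV = PMT × (1 − (1 + r)^(−n)) / r
Monthly rate r = 0.09/12 = 0.0075, n = 120
PV = $300.00 × (1 − (1 + 0.09/12)^(−120)) / (0.09/12)
PV = $300.00 × 78.941693
PV = $23,682.51

PV = PMT × (1-(1+r)^(-n))/r = $23,682.51


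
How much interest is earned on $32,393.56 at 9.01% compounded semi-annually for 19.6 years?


Compound interest earned = final amount − principal.
A = P(1 + r/n)^(nt) = $32,393.56 × (1 + 0.0901/2)^(2 × 19.6) = $182,235.01
Interest = A − P = $182,235.01 − $32,393.56 = $149,841.45

Interest = A - P = $149,841.45


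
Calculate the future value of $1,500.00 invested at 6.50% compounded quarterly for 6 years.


Compound interest formula: A = P(1 + r/n)^(nt)
A = $1,500.00 × (1 + 0.065/4)^(4 × 6)
Growth factor: (1 + 0.065/4)^24 = 1.472358
A = $1,500.00 × 1.472358
A = $2,208.54

A = P(1 + r/n)^(nt) = $2,208.54


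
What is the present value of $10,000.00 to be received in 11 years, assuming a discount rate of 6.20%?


Present value formula: PV = FV / (1 + r)^t
PV = $10,000.00 / (1 + 0.062)^11
PV = $10,000.00 / 1.938071
PV = $5,159.77

PV = FV / (1 + r)^t = $5,159.77


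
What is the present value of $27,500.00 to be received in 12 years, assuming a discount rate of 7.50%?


Present value formula: PV = FV / (1 + r)^t
PV = $27,500.00 / (1 + 0.075)^12
PV = $27,500.00 / 2.381780
PV = $11,545.99

PV = FV / (1 + r)^t = $11,545.99


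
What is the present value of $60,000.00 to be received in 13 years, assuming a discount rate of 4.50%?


Present value formula: PV = FV / (1 + r)^t
PV = $60,000.00 / (1 + 0.045)^13
PV = $60,000.00 / 1.772196
PV = $33,856.30

PV = FV / (1 + r)^t = $33,856.30


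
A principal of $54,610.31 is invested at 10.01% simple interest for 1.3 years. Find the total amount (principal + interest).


Total amount formula: A = P(1 + rt) = P + P·r·t
Interest: I = P × r × t = $54,610.31 × 0.1001 × 1.3 = $7,106.44
A = P + I = $54,610.31 + $7,106.44 = $61,716.75

A = P + I = P(1 + rt) = $61,716.75


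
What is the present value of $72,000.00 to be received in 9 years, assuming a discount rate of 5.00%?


Present value formula: PV = FV / (1 + r)^t
PV = $72,000.00 / (1 + 0.05)^9
PV = $72,000.00 / 1.5513282
PV = $46,411.84

PV = FV / (1 + r)^t = $46,411.84


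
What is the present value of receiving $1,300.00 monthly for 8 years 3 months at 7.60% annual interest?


Present value of an ordinary annuity: PV = PMT × (1 − (1 + r)^(−n)) / r
Monthly rate r = 0.076/12 ≈ 0.00633333, n = 99
PV = $1,300.00 × (1 − (1 + 0.076/12)^(−99)) / (0.076/12)
PV = $1,300.00 × 73.381705
PV = $95,396.22

PV = PMT × (1-(1+r)^(-n))/r = $95,396.22


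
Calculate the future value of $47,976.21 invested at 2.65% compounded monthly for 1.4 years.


Compound interest formula: A = P(1 + r/n)^(nt)
A = $47,976.21 × (1 + 0.0265/12)^(12 × 1.4)
Growth factor: (1 + 0.0265/12)^16.8 = 1.0377543
A = $47,976.21 × 1.0377543
A = $49,787.52

A = P(1 + r/n)^(nt) = $49,787.52


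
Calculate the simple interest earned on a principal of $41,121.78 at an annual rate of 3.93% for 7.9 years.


Simple interest formula: I = P × r × t
I = $41,121.78 × 0.0393 × 7.9
I = $12,767.08

I = P × r × t = $12,767.08


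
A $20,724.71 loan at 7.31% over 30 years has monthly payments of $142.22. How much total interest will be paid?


Total paid over the life of the loan = PMT × n.
Total paid = $142.22 × 360 = $51,199.20
Total interest = total paid − principal = $51,199.20 − $20,724.71 = $30,474.49

Total interest = (PMT × n) - PV = $30,474.49


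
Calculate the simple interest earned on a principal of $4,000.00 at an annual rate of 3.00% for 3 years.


Simple interest formula: I = P × r × t
I = $4,000.00 × 0.03 × 3
I = $360.00

I = P × r × t = $360.00


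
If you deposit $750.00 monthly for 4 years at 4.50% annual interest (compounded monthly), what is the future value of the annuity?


Future value of an ordinary annuity: FV = PMT × ((1 + r)^n − 1) / r
Monthly rate r = 0.045/12 = 0.00375, n = 48
FV = $750.00 × ((1 + 0.045/12)^48 − 1) / (0.045/12)
FV = $750.00 × 52.483834
FV = $39,362.88

FV = PMT × ((1+r)^n - 1)/r = $39,362.88


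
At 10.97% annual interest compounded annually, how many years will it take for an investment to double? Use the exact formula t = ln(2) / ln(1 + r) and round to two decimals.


Doubling condition: (1 + r)^t = 2
Take ln of both sides: t × ln(1 + r) = ln(2)
t = ln(2) / ln(1 + r)
t = 0.693147 / 0.104090
t = 6.66

t = ln(2) / ln(1 + r) = 6.66 years


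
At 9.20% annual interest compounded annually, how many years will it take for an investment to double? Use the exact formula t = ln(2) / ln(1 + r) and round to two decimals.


Doubling condition: (1 + r)^t = 2
Take ln of both sides: t × ln(1 + r) = ln(2)
t = ln(2) / ln(1 + r)
t = 0.693147 / 0.088011
t = 7.88

t = ln(2) / ln(1 + r) = 7.88 years


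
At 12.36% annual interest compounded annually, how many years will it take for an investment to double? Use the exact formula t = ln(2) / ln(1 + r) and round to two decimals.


Doubling condition: (1 + r)^t = 2
Take ln of both sides: t × ln(1 + r) = ln(2)
t = ln(2) / ln(1 + r)
t = 0.693147 / 0.116538
t = 5.95

t = ln(2) / ln(1 + r) = 5.95 years


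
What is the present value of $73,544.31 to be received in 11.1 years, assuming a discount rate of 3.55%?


Present value formula: PV = FV / (1 + r)^t
PV = $73,544.31 / (1 + 0.0355)^11.1
PV = $73,544.31 / 1.4728759
PV = $49,932.46

PV = FV / (1 + r)^t = $49,932.46


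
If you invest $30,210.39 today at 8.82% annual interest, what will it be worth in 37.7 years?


Future value formula: FV = PV × (1 + r)^t
FV = $30,210.39 × (1 + 0.0882)^37.7
FV = $30,210.39 × 24.20576447
FV = $731,265.58

FV = PV × (1 + r)^t = $731,265.58


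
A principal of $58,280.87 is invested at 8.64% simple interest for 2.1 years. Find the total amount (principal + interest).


Total amount formula: A = P(1 + rt) = P + P·r·t
Interest: I = P × r × t = $58,280.87 × 0.0864 × 2.1 = $10,574.48
A = P + I = $58,280.87 + $10,574.48 = $68,855.35

A = P + I = P(1 + rt) = $68,855.35


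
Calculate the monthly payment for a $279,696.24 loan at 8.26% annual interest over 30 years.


Loan payment formula: PMT = PV × r / (1 − (1 + r)^(−n))
Monthly rate r = 0.0826/12 ≈ 0.00688333, n = 360 months
Denominator: 1 − (1 + 0.0826/12)^(−360) = 0.915374
PMT = $279,696.24 × (0.0826/12) / 0.915374
PMT = $2,103.23 per month

PMT = PV × r / (1-(1+r)^(-n)) = $2,103.23/month


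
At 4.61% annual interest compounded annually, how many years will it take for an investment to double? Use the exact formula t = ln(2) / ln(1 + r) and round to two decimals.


Doubling condition: (1 + r)^t = 2
Take ln of both sides: t × ln(1 + r) = ln(2)
t = ln(2) / ln(1 + r)
t = 0.693147 / 0.045069
t = 15.38

t = ln(2) / ln(1 + r) = 15.38 years


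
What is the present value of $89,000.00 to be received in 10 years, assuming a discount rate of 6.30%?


Present value formula: PV = FV / (1 + r)^t
PV = $89,000.00 / (1 + 0.063)^10
PV = $89,000.00 / 1.8421825
PV = $48,312.26

PV = FV / (1 + r)^t = $48,312.26


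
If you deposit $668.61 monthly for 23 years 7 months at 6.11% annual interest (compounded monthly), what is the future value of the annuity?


Future value of an ordinary annuity: FV = PMT × ((1 + r)^n − 1) / r
Monthly rate r = 0.0611/12 ≈ 0.00509167, n = 283
FV = $668.61 × ((1 + 0.0611/12)^283 − 1) / (0.0611/12)
FV = $668.61 × 630.295582
FV = $421,421.93

FV = PMT × ((1+r)^n - 1)/r = $421,421.93


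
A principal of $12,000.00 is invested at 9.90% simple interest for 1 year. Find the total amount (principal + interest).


Total amount formula: A = P(1 + rt) = P + P·r·t
Interest: I = P × r × t = $12,000.00 × 0.099 × 1 = $1,188.00
A = P + I = $12,000.00 + $1,188.00 = $13,188.00

A = P + I = P(1 + rt) = $13,188.00


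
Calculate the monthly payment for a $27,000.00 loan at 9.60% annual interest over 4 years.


Loan payment formula: PMT = PV × r / (1 − (1 + r)^(−n))
Monthly rate r = 0.096/12 = 0.008, n = 48 months
Denominator: 1 − (1 + 0.096/12)^(−48) = 0.3178271
PMT = $27,000.00 × (0.096/12) / 0.3178271
PMT = $679.61 per month

PMT = PV × r / (1-(1+r)^(-n)) = $679.61/month


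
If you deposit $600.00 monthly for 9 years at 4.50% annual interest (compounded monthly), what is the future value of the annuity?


Future value of an ordinary annuity: FV = PMT × ((1 + r)^n − 1) / r
Monthly rate r = 0.045/12 = 0.00375, n = 108
FV = $600.00 × ((1 + 0.045/12)^108 − 1) / (0.045/12)
FV = $600.00 × 132.844596
FV = $79,706.76

FV = PMT × ((1+r)^n - 1)/r = $79,706.76


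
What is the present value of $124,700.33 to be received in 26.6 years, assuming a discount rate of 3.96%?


Present value formula: PV = FV / (1 + r)^t
PV = $124,700.33 / (1 + 0.0396)^26.6
PV = $124,700.33 / 2.809589
PV = $44,383.83

PV = FV / (1 + r)^t = $44,383.83


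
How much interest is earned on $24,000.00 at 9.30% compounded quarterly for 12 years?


Compound interest earned = final amount − principal.
A = P(1 + r/n)^(nt) = $24,000.00 × (1 + 0.093/4)^(4 × 12) = $72,332.82
Interest = A − P = $72,332.82 − $24,000.00 = $48,332.82

Interest = A - P = $48,332.82


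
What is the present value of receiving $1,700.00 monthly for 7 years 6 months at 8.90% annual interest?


Present value of an ordinary annuity: PV = PMT × (1 − (1 + r)^(−n)) / r
Monthly rate r = 0.089/12 ≈ 0.00741667, n = 90
PV = $1,700.00 × (1 − (1 + 0.089/12)^(−90)) / (0.089/12)
PV = $1,700.00 × 65.493766
PV = $111,339.40

PV = PMT × (1-(1+r)^(-n))/r = $111,339.40


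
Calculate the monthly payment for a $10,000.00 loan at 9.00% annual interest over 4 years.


Loan payment formula: PMT = PV × r / (1 − (1 + r)^(−n))
Monthly rate r = 0.09/12 = 0.0075, n = 48 months
Denominator: 1 − (1 + 0.09/12)^(−48) = 0.301386
PMT = $10,000.00 × (0.09/12) / 0.301386
PMT = $248.85 per month

PMT = PV × r / (1-(1+r)^(-n)) = $248.85/month
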